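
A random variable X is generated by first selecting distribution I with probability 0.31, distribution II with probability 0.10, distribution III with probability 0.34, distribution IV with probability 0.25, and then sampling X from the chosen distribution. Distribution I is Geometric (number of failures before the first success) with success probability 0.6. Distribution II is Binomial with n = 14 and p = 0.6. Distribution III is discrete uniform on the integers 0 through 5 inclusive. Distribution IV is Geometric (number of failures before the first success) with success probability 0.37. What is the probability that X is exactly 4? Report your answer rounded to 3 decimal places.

Conditional on each component, P(X = 4): I: 0.01536; II: 0.0136031; III: 0.166667; IV: 0.058286.
By total probability, P(X = 4) = 0.31·0.01536 + 0.1·0.0136031 + 0.34·0.166667 + 0.25·0.058286 = 0.0773601.

0.077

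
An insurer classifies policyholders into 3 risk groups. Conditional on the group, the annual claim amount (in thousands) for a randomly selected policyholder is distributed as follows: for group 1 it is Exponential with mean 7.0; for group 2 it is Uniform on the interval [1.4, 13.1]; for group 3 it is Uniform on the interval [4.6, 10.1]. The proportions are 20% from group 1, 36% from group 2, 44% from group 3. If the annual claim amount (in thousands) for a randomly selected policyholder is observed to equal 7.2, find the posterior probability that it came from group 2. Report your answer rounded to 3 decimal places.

Likelihoods f(7.2 | ·): 1: 0.0510739; 2: 0.0854701; 3: 0.181818.
Posterior ∝ prior × likelihood. Numerator for 2: 0.36·0.0854701 = 0.0307692.
Normalizing constant: 0.2·0.0510739 + 0.36·0.0854701 + 0.44·0.181818 = 0.120984.
P(2 | observation) = 0.0307692 / 0.120984 = 0.254325.

0.254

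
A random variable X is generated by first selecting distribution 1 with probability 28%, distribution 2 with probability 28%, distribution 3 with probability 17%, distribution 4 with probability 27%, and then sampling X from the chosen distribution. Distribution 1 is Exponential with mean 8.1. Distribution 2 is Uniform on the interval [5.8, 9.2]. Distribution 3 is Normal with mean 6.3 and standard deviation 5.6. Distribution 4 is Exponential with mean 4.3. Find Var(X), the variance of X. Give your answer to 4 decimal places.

31.2644

Per component, 1: μ=8.1, E[X²]=131.22; 2: μ=7.5, E[X²]=57.2133; 3: μ=6.3, E[X²]=71.05; 4: μ=4.3, E[X²]=36.98.
E[X] = 0.28·8.1 + 0.28·7.5 + 0.17·6.3 + 0.27·4.3 = 6.6.
E[X²] = 0.28·131.22 + 0.28·57.2133 + 0.17·71.05 + 0.27·36.98 = 74.8244.
Var(X) = E[X²] − (E[X])² = 74.8244 − 43.56 = 31.2644.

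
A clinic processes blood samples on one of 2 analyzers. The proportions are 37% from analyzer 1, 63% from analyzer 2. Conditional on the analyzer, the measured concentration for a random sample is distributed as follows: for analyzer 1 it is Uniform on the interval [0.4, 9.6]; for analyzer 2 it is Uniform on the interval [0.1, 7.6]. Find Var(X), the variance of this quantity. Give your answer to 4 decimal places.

5.8711

Per component, 1: μ=5, E[X²]=32.0533; 2: μ=3.85, E[X²]=19.51.
E[X] = 0.37·5 + 0.63·3.85 = 4.2755.
E[X²] = 0.37·32.0533 + 0.63·19.51 = 24.151.
Var(X) = E[X²] − (E[X])² = 24.151 − 18.2799 = 5.87113.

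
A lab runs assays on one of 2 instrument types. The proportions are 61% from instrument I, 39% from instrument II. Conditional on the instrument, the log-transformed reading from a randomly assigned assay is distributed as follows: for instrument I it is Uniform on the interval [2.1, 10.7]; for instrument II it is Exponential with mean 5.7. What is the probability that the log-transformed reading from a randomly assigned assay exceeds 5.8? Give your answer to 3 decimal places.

Conditional on each instrument, P(X > 5.8): I: 0.569767; II: 0.361482.
By total probability, P(X > 5.8) = 0.61·0.569767 + 0.39·0.361482 = 0.488536.

0.489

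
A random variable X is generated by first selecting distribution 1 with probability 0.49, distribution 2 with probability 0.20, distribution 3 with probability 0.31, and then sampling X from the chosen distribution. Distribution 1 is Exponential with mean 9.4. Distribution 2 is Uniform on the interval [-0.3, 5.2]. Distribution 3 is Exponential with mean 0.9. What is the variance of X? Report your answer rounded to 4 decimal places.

Per component, 1: μ=9.4, E[X²]=176.72; 2: μ=2.45, E[X²]=8.52333; 3: μ=0.9, E[X²]=1.62.
E[X] = 0.49·9.4 + 0.2·2.45 + 0.31·0.9 = 5.375.
E[X²] = 0.49·176.72 + 0.2·8.52333 + 0.31·1.62 = 88.7997.
Var(X) = E[X²] − (E[X])² = 88.7997 − 28.8906 = 59.909.

59.9090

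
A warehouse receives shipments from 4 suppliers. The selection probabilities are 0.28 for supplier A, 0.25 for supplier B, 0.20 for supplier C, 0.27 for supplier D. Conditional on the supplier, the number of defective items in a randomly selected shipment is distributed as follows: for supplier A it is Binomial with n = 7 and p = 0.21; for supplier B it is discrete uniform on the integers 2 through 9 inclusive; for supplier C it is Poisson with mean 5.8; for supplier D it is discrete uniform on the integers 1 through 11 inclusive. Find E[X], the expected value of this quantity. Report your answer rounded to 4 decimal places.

4.5666

Component means — A: 1.47; B: 5.5; C: 5.8; D: 6.
E[X] = 0.28·1.47 + 0.25·5.5 + 0.2·5.8 + 0.27·6 = 4.5666.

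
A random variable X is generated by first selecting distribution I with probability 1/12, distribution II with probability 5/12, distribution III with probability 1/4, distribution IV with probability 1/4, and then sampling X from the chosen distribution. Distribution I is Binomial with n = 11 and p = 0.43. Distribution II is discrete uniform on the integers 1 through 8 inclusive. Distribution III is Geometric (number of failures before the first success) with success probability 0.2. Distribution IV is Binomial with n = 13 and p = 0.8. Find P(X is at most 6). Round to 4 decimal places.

0.5834

Conditional on each component, P(X ≤ 6): I: 0.859168; II: 0.75; III: 0.790285; IV: 0.00700356.
By total probability, P(X ≤ 6) = 0.0833333·0.859168 + 0.416667·0.75 + 0.25·0.790285 + 0.25·0.00700356 = 0.583419.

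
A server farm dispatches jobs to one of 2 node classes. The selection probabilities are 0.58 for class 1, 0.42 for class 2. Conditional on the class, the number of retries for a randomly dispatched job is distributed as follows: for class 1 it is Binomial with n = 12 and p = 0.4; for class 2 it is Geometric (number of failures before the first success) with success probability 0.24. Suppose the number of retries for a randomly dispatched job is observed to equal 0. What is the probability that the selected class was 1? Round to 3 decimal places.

0.012

Likelihoods P(X=0 | ·): 1: 0.00217678; 2: 0.24.
Posterior ∝ prior × likelihood. Numerator for 1: 0.58·0.00217678 = 0.00126253.
Normalizing constant: 0.58·0.00217678 + 0.42·0.24 = 0.102063.
P(1 | observation) = 0.00126253 / 0.102063 = 0.0123702.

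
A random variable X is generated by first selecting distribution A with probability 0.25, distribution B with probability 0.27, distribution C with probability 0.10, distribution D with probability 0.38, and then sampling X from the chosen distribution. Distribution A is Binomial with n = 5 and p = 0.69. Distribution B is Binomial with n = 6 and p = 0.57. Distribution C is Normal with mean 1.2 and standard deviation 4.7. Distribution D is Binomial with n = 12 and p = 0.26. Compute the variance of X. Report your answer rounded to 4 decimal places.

4.1701

Per component, A: μ=3.45, E[X²]=12.972; B: μ=3.42, E[X²]=13.167; C: μ=1.2, E[X²]=23.53; D: μ=3.12, E[X²]=12.0432.
E[X] = 0.25·3.45 + 0.27·3.42 + 0.1·1.2 + 0.38·3.12 = 3.0915.
E[X²] = 0.25·12.972 + 0.27·13.167 + 0.1·23.53 + 0.38·12.0432 = 13.7275.
Var(X) = E[X²] − (E[X])² = 13.7275 − 9.55737 = 4.17013.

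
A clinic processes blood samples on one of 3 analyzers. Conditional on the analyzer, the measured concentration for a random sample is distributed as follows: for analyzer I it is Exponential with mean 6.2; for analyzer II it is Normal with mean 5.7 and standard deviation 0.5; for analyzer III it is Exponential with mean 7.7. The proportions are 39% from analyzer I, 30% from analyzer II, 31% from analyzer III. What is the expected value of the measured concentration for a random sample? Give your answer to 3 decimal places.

Component means — I: 6.2; II: 5.7; III: 7.7.
E[X] = 0.39·6.2 + 0.3·5.7 + 0.31·7.7 = 6.515.

6.515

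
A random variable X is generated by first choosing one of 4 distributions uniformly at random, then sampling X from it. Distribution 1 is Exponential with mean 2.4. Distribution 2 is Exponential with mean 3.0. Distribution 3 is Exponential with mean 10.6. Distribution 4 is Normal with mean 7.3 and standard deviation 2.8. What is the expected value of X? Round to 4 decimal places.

5.8250

Component means — 1: 2.4; 2: 3; 3: 10.6; 4: 7.3.
E[X] = 0.25·2.4 + 0.25·3 + 0.25·10.6 + 0.25·7.3 = 5.825.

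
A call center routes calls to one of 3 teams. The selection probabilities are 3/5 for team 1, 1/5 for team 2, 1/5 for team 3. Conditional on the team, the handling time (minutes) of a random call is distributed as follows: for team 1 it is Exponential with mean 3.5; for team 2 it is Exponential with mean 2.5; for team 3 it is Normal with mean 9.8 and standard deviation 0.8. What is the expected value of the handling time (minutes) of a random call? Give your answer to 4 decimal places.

4.5600

Component means — 1: 3.5; 2: 2.5; 3: 9.8.
E[X] = 0.6·3.5 + 0.2·2.5 + 0.2·9.8 = 4.56.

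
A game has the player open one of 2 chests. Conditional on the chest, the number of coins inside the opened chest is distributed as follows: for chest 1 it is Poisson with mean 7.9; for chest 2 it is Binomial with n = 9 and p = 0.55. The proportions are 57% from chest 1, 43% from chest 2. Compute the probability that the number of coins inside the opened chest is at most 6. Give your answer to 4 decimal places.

0.5514

Conditional on each chest, P(X ≤ 6): 1: 0.32574; 2: 0.850497.
By total probability, P(X ≤ 6) = 0.57·0.32574 + 0.43·0.850497 = 0.551386.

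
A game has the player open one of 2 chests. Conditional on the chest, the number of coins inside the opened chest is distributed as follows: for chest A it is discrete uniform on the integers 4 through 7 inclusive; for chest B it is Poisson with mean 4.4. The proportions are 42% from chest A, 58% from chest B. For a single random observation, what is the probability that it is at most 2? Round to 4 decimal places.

0.1074

Conditional on each chest, P(X ≤ 2): A: 0; B: 0.185142.
By total probability, P(X ≤ 2) = 0.42·0 + 0.58·0.185142 = 0.107383.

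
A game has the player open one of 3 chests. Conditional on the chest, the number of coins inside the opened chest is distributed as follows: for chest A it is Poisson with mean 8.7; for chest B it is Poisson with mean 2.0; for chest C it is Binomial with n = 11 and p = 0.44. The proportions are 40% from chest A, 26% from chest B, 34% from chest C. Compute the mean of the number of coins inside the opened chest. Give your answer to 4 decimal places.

5.6456

Component means — A: 8.7; B: 2; C: 4.84.
E[X] = 0.4·8.7 + 0.26·2 + 0.34·4.84 = 5.6456.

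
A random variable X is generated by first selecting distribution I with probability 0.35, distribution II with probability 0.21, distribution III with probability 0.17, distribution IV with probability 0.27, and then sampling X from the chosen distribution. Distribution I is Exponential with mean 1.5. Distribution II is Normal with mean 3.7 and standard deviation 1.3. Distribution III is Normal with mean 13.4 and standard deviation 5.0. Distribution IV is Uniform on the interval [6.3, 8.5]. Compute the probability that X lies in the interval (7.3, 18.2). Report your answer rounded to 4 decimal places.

0.2730

Conditional on each component, P(7.3 < X < 18.2): I: 0.00769361; II: 0.00280944; III: 0.72024; IV: 0.545455.
By total probability, P(7.3 < X < 18.2) = 0.35·0.00769361 + 0.21·0.00280944 + 0.17·0.72024 + 0.27·0.545455 = 0.272996.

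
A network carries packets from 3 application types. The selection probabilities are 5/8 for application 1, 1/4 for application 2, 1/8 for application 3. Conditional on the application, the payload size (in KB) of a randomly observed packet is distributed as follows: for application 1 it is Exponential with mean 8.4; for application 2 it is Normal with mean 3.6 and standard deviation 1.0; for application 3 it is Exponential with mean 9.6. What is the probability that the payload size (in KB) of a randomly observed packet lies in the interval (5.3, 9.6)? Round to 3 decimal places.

Conditional on each application, P(5.3 < X < 9.6): 1: 0.213178; 2: 0.0445655; 3: 0.20787.
By total probability, P(5.3 < X < 9.6) = 0.625·0.213178 + 0.25·0.0445655 + 0.125·0.20787 = 0.170361.

0.170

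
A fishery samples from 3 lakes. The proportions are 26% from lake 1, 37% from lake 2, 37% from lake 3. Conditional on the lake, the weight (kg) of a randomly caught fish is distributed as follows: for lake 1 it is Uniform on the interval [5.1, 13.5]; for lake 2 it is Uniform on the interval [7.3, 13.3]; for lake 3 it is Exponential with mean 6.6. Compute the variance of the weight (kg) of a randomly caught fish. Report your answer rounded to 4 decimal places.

21.4277

Per component, 1: μ=9.3, E[X²]=92.37; 2: μ=10.3, E[X²]=109.09; 3: μ=6.6, E[X²]=87.12.
E[X] = 0.26·9.3 + 0.37·10.3 + 0.37·6.6 = 8.671.
E[X²] = 0.26·92.37 + 0.37·109.09 + 0.37·87.12 = 96.6139.
Var(X) = E[X²] − (E[X])² = 96.6139 − 75.1862 = 21.4277.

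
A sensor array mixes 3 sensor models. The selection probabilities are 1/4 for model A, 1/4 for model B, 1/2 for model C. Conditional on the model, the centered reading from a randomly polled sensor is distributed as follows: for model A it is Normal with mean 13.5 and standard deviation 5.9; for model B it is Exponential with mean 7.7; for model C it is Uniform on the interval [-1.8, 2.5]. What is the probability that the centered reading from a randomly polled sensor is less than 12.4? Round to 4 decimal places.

Conditional on each model, P(X < 12.4): A: 0.42605; B: 0.80019; C: 1.
By total probability, P(X < 12.4) = 0.25·0.42605 + 0.25·0.80019 + 0.5·1 = 0.80656.

0.8066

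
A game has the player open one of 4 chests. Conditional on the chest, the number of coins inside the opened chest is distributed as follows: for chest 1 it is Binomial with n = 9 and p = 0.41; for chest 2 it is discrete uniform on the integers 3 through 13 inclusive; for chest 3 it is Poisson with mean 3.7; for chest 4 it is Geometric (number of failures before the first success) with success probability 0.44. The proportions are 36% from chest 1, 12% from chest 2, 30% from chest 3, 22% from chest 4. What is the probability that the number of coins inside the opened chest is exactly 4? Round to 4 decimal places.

0.1700

Conditional on each chest, P(X = 4): 1: 0.254546; 2: 0.0909091; 3: 0.193066; 4: 0.0432718.
By total probability, P(X = 4) = 0.36·0.254546 + 0.12·0.0909091 + 0.3·0.193066 + 0.22·0.0432718 = 0.169985.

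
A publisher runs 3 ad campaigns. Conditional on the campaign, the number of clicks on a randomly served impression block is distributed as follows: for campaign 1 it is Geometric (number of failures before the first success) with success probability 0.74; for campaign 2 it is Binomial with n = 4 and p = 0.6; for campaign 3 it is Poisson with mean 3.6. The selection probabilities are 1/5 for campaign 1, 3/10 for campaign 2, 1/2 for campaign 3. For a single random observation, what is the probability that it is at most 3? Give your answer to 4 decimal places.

Conditional on each campaign, P(X ≤ 3): 1: 0.99543; 2: 0.8704; 3: 0.515216.
By total probability, P(X ≤ 3) = 0.2·0.99543 + 0.3·0.8704 + 0.5·0.515216 = 0.717814.

0.7178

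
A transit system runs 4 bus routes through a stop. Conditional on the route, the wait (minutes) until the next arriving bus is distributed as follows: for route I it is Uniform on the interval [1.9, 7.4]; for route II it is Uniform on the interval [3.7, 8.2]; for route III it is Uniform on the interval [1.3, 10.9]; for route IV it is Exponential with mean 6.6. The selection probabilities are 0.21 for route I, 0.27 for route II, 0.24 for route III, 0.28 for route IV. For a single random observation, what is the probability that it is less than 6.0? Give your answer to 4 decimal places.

Conditional on each route, P(X < 6.0): I: 0.745455; II: 0.511111; III: 0.489583; IV: 0.59711.
By total probability, P(X < 6.0) = 0.21·0.745455 + 0.27·0.511111 + 0.24·0.489583 + 0.28·0.59711 = 0.579236.

0.5792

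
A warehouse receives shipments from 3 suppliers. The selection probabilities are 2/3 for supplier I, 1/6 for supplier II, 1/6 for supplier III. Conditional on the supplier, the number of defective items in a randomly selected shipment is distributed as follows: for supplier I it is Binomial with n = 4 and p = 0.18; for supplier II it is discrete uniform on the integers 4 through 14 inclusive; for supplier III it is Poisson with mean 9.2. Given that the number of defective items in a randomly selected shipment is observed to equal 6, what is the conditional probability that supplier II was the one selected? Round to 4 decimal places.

Likelihoods P(X=6 | ·): I: 0; II: 0.0909091; III: 0.0850913.
Posterior ∝ prior × likelihood. Numerator for II: 0.166667·0.0909091 = 0.0151515.
Normalizing constant: 0.666667·0 + 0.166667·0.0909091 + 0.166667·0.0850913 = 0.0293334.
P(II | observation) = 0.0151515 / 0.0293334 = 0.516528.

0.5165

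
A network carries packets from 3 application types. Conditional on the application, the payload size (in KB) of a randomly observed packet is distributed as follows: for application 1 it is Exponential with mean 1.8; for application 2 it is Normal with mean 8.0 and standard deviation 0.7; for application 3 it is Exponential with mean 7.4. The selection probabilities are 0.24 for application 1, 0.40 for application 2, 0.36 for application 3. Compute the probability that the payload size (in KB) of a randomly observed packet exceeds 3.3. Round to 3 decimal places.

0.669

Conditional on each application, P(X > 3.3): 1: 0.15988; 2: 1; 3: 0.640218.
By total probability, P(X > 3.3) = 0.24·0.15988 + 0.4·1 + 0.36·0.640218 = 0.66885.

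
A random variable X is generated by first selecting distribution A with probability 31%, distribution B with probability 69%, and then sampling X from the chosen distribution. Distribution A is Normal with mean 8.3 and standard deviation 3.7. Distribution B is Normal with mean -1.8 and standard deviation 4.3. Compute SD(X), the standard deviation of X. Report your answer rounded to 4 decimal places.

Per component, A: μ=8.3, E[X²]=82.58; B: μ=-1.8, E[X²]=21.73.
E[X] = 0.31·8.3 + 0.69·-1.8 = 1.331.
E[X²] = 0.31·82.58 + 0.69·21.73 = 40.5935.
Var(X) = E[X²] − (E[X])² = 40.5935 − 1.77156 = 38.8219.
SD(X) = √38.8219 = 6.23073.

6.2307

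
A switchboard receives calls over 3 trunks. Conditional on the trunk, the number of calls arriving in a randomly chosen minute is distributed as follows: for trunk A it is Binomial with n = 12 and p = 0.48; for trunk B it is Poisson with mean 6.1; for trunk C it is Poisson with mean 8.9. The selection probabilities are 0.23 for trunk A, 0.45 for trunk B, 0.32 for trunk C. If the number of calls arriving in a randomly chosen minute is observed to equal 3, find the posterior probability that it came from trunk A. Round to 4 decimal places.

0.2643

Likelihoods P(X=3 | ·): A: 0.0676358; B: 0.0848481; C: 0.016025.
Posterior ∝ prior × likelihood. Numerator for A: 0.23·0.0676358 = 0.0155562.
Normalizing constant: 0.23·0.0676358 + 0.45·0.0848481 + 0.32·0.016025 = 0.0588659.
P(A | observation) = 0.0155562 / 0.0588659 = 0.264266.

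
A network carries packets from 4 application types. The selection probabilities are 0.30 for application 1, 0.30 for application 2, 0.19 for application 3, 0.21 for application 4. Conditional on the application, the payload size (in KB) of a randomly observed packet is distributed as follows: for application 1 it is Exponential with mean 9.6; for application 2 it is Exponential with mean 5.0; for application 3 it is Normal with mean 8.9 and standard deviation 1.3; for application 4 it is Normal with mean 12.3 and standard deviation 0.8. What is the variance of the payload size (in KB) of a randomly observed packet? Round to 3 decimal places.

42.681

Per component, 1: μ=9.6, E[X²]=184.32; 2: μ=5, E[X²]=50; 3: μ=8.9, E[X²]=80.9; 4: μ=12.3, E[X²]=151.93.
E[X] = 0.3·9.6 + 0.3·5 + 0.19·8.9 + 0.21·12.3 = 8.654.
E[X²] = 0.3·184.32 + 0.3·50 + 0.19·80.9 + 0.21·151.93 = 117.572.
Var(X) = E[X²] − (E[X])² = 117.572 − 74.8917 = 42.6806.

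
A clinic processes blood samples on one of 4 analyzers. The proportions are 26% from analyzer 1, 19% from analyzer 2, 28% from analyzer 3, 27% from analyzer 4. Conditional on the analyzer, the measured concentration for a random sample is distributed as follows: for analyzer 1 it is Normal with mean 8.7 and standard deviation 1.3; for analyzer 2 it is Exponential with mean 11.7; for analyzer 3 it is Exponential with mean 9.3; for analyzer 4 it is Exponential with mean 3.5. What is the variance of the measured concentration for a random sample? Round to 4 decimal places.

62.6412

Per component, 1: μ=8.7, E[X²]=77.38; 2: μ=11.7, E[X²]=273.78; 3: μ=9.3, E[X²]=172.98; 4: μ=3.5, E[X²]=24.5.
E[X] = 0.26·8.7 + 0.19·11.7 + 0.28·9.3 + 0.27·3.5 = 8.034.
E[X²] = 0.26·77.38 + 0.19·273.78 + 0.28·172.98 + 0.27·24.5 = 127.186.
Var(X) = E[X²] − (E[X])² = 127.186 − 64.5452 = 62.6412.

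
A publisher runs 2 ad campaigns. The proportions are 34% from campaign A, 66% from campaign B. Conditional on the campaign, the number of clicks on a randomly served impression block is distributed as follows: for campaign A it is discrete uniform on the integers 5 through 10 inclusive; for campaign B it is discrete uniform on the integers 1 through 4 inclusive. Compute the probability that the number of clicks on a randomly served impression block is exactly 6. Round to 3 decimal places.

0.057

Conditional on each campaign, P(X = 6): A: 0.166667; B: 0.
By total probability, P(X = 6) = 0.34·0.166667 + 0.66·0 = 0.0566667.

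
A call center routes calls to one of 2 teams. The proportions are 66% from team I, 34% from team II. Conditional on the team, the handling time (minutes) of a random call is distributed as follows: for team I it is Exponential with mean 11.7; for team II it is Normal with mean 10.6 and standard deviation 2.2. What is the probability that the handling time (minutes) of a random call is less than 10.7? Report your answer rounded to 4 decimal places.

0.5717

Conditional on each team, P(X < 10.7): I: 0.599295; II: 0.518127.
By total probability, P(X < 10.7) = 0.66·0.599295 + 0.34·0.518127 = 0.571698.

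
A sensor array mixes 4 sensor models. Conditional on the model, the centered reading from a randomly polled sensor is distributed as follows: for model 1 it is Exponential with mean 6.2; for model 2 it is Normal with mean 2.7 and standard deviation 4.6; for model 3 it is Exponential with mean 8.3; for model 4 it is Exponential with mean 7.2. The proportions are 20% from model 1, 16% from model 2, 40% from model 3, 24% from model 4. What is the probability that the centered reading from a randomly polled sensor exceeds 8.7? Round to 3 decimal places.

0.276

Conditional on each model, P(X > 8.7): 1: 0.245803; 2: 0.0960575; 3: 0.350571; 4: 0.298695.
By total probability, P(X > 8.7) = 0.2·0.245803 + 0.16·0.0960575 + 0.4·0.350571 + 0.24·0.298695 = 0.276445.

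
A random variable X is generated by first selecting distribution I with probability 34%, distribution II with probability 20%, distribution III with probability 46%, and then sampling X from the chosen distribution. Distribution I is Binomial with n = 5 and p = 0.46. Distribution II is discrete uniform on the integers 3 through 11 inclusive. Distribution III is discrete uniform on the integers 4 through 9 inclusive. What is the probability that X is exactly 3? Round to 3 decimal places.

Conditional on each component, P(X = 3): I: 0.283832; II: 0.111111; III: 0.
By total probability, P(X = 3) = 0.34·0.283832 + 0.2·0.111111 + 0.46·0 = 0.118725.

0.119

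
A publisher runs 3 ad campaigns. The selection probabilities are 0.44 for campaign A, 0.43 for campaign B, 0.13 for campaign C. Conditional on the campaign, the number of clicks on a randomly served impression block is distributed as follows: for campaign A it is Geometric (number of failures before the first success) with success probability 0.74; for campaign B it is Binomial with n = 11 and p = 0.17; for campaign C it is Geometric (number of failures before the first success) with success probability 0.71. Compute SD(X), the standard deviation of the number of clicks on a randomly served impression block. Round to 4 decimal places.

1.2276

Per component, A: μ=0.351351, E[X²]=0.598247; B: μ=1.87, E[X²]=5.049; C: μ=0.408451, E[X²]=0.742115.
E[X] = 0.44·0.351351 + 0.43·1.87 + 0.13·0.408451 = 1.01179.
E[X²] = 0.44·0.598247 + 0.43·5.049 + 0.13·0.742115 = 2.53077.
Var(X) = E[X²] − (E[X])² = 2.53077 − 1.02373 = 1.50705.
SD(X) = √1.50705 = 1.22762.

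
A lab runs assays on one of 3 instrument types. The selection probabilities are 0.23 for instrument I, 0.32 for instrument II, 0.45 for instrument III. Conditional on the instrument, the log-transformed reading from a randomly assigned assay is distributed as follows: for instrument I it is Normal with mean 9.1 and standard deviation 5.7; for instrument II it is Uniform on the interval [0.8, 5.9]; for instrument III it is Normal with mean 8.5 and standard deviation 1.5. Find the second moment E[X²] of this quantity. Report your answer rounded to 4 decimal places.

64.3288

For each component E[X²] = Var + (mean)², giving I: 115.3; II: 13.39; III: 74.5.
Overall E[X²] = 0.23·115.3 + 0.32·13.39 + 0.45·74.5 = 64.3288.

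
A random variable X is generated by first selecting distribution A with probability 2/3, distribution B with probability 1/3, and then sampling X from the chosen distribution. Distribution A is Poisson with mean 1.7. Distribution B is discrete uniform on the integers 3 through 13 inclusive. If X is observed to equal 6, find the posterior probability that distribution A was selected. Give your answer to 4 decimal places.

Likelihoods P(X=6 | ·): A: 0.00612436; B: 0.0909091.
Posterior ∝ prior × likelihood. Numerator for A: 0.666667·0.00612436 = 0.0040829.
Normalizing constant: 0.666667·0.00612436 + 0.333333·0.0909091 = 0.0343859.
P(A | observation) = 0.0040829 / 0.0343859 = 0.118738.

0.1187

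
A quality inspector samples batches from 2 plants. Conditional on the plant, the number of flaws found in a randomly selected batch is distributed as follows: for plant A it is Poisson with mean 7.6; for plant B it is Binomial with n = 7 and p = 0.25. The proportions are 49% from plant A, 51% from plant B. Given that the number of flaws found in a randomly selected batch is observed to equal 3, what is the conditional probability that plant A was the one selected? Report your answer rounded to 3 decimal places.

Likelihoods P(X=3 | ·): A: 0.0366144; B: 0.173035.
Posterior ∝ prior × likelihood. Numerator for A: 0.49·0.0366144 = 0.017941.
Normalizing constant: 0.49·0.0366144 + 0.51·0.173035 = 0.106189.
P(A | observation) = 0.017941 / 0.106189 = 0.168954.

0.169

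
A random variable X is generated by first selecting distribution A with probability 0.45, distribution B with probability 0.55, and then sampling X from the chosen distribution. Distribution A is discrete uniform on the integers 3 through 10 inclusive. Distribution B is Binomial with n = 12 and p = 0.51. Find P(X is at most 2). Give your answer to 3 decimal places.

0.009

Conditional on each component, P(X ≤ 2): A: 0; B: 0.016282.
By total probability, P(X ≤ 2) = 0.45·0 + 0.55·0.016282 = 0.00895511.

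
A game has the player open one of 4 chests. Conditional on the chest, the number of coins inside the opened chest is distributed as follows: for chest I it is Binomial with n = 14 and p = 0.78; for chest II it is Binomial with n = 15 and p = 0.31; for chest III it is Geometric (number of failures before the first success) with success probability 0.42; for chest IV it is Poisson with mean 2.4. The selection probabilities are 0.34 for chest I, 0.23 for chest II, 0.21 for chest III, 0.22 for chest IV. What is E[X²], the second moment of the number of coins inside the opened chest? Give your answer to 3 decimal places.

49.958

For each component E[X²] = Var + (mean)², giving I: 121.649; II: 24.831; III: 5.19501; IV: 8.16.
Overall E[X²] = 0.34·121.649 + 0.23·24.831 + 0.21·5.19501 + 0.22·8.16 = 49.9579.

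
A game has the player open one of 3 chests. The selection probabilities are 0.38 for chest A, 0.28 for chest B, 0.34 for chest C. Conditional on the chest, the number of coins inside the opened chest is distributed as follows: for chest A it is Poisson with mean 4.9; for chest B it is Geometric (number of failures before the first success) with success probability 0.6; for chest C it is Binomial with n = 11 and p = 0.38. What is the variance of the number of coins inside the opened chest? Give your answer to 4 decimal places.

6.2031

Per component, A: μ=4.9, E[X²]=28.91; B: μ=0.666667, E[X²]=1.55556; C: μ=4.18, E[X²]=20.064.
E[X] = 0.38·4.9 + 0.28·0.666667 + 0.34·4.18 = 3.46987.
E[X²] = 0.38·28.91 + 0.28·1.55556 + 0.34·20.064 = 18.2431.
Var(X) = E[X²] − (E[X])² = 18.2431 − 12.04 = 6.20314.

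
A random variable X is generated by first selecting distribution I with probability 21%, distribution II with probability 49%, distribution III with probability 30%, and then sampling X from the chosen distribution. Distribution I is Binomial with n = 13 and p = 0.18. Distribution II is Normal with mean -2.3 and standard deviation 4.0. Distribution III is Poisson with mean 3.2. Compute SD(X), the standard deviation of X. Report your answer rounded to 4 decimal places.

Per component, I: μ=2.34, E[X²]=7.3944; II: μ=-2.3, E[X²]=21.29; III: μ=3.2, E[X²]=13.44.
E[X] = 0.21·2.34 + 0.49·-2.3 + 0.3·3.2 = 0.3244.
E[X²] = 0.21·7.3944 + 0.49·21.29 + 0.3·13.44 = 16.0169.
Var(X) = E[X²] − (E[X])² = 16.0169 − 0.105235 = 15.9117.
SD(X) = √15.9117 = 3.98895.

3.9889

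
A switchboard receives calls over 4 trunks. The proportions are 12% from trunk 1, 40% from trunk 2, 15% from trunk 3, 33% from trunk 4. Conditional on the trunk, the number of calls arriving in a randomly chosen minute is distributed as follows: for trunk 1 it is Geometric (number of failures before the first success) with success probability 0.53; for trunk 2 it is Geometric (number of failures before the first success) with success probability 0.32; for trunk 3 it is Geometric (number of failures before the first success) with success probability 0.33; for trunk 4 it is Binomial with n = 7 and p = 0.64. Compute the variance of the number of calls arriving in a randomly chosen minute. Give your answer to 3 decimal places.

Per component, 1: μ=0.886792, E[X²]=2.45959; 2: μ=2.125, E[X²]=11.1562; 3: μ=2.0303, E[X²]=10.2746; 4: μ=4.48, E[X²]=21.6832.
E[X] = 0.12·0.886792 + 0.4·2.125 + 0.15·2.0303 + 0.33·4.48 = 2.73936.
E[X²] = 0.12·2.45959 + 0.4·11.1562 + 0.15·10.2746 + 0.33·21.6832 = 13.4543.
Var(X) = E[X²] − (E[X])² = 13.4543 − 7.5041 = 5.9502.

5.950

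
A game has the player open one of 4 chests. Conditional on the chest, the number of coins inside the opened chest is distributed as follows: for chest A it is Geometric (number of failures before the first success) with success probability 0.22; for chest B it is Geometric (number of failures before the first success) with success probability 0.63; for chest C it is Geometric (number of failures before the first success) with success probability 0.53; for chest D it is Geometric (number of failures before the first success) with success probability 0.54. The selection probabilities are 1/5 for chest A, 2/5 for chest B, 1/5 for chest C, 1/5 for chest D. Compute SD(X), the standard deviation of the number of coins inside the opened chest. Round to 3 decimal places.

Per component, A: μ=3.54545, E[X²]=28.686; B: μ=0.587302, E[X²]=1.27715; C: μ=0.886792, E[X²]=2.45959; D: μ=0.851852, E[X²]=2.30316.
E[X] = 0.2·3.54545 + 0.4·0.587302 + 0.2·0.886792 + 0.2·0.851852 = 1.29174.
E[X²] = 0.2·28.686 + 0.4·1.27715 + 0.2·2.45959 + 0.2·2.30316 = 7.2006.
Var(X) = E[X²] − (E[X])² = 7.2006 − 1.66859 = 5.53201.
SD(X) = √5.53201 = 2.35202.

2.352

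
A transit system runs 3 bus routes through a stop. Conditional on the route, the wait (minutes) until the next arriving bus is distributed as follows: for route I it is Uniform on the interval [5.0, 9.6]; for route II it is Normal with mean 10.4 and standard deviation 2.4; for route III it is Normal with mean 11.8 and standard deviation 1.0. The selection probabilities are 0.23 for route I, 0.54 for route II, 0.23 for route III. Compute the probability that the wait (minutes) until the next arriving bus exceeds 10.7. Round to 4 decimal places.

0.4419

Conditional on each route, P(X > 10.7): I: 0; II: 0.450262; III: 0.864334.
By total probability, P(X > 10.7) = 0.23·0 + 0.54·0.450262 + 0.23·0.864334 = 0.441938.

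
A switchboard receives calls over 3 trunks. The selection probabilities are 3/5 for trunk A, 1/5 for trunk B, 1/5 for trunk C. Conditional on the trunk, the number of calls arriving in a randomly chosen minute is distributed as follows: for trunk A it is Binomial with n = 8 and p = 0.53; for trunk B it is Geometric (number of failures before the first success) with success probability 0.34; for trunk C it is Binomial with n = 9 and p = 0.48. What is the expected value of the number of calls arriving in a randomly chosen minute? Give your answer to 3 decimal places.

3.796

Component means — A: 4.24; B: 1.94118; C: 4.32.
E[X] = 0.6·4.24 + 0.2·1.94118 + 0.2·4.32 = 3.79624.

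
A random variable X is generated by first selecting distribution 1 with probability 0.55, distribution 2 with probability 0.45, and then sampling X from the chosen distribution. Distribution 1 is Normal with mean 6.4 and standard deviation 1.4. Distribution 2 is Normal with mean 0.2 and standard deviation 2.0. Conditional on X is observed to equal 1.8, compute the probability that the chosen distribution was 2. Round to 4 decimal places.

Likelihoods f(1.8 | ·): 1: 0.00128967; 2: 0.144846.
Posterior ∝ prior × likelihood. Numerator for 2: 0.45·0.144846 = 0.0651806.
Normalizing constant: 0.55·0.00128967 + 0.45·0.144846 = 0.0658899.
P(2 | observation) = 0.0651806 / 0.0658899 = 0.989235.

0.9892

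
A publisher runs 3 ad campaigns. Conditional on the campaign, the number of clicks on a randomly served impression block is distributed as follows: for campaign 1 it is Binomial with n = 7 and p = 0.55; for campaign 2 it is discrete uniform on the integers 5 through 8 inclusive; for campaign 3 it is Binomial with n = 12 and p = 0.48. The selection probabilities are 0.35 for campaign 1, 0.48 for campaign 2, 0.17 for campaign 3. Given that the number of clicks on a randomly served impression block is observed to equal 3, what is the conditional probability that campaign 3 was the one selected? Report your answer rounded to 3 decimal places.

Likelihoods P(X=3 | ·): 1: 0.238785; 2: 0; 3: 0.0676358.
Posterior ∝ prior × likelihood. Numerator for 3: 0.17·0.0676358 = 0.0114981.
Normalizing constant: 0.35·0.238785 + 0.48·0 + 0.17·0.0676358 = 0.0950727.
P(3 | observation) = 0.0114981 / 0.0950727 = 0.12094.

0.121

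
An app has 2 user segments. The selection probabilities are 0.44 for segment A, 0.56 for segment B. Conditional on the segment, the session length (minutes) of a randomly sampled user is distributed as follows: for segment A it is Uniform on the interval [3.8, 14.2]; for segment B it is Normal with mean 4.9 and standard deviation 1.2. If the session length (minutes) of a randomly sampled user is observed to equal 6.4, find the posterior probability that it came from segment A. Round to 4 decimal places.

0.3317

Likelihoods f(6.4 | ·): A: 0.0961538; B: 0.152208.
Posterior ∝ prior × likelihood. Numerator for A: 0.44·0.0961538 = 0.0423077.
Normalizing constant: 0.44·0.0961538 + 0.56·0.152208 = 0.127544.
P(A | observation) = 0.0423077 / 0.127544 = 0.331711.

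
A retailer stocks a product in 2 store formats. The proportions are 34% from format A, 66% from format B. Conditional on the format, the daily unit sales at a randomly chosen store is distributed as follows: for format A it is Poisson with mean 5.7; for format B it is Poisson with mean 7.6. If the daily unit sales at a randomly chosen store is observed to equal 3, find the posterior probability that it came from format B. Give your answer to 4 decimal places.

Likelihoods P(X=3 | ·): A: 0.103275; B: 0.0366144.
Posterior ∝ prior × likelihood. Numerator for B: 0.66·0.0366144 = 0.0241655.
Normalizing constant: 0.34·0.103275 + 0.66·0.0366144 = 0.0592789.
P(B | observation) = 0.0241655 / 0.0592789 = 0.407657.

0.4077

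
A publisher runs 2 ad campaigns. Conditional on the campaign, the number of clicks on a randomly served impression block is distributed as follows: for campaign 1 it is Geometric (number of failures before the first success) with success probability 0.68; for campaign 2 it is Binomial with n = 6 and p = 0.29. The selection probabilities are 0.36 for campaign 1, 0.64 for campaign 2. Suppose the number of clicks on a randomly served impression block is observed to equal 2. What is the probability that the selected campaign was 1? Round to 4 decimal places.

0.1089

Likelihoods P(X=2 | ·): 1: 0.069632; 2: 0.320568.
Posterior ∝ prior × likelihood. Numerator for 1: 0.36·0.069632 = 0.0250675.
Normalizing constant: 0.36·0.069632 + 0.64·0.320568 = 0.230231.
P(1 | observation) = 0.0250675 / 0.230231 = 0.10888.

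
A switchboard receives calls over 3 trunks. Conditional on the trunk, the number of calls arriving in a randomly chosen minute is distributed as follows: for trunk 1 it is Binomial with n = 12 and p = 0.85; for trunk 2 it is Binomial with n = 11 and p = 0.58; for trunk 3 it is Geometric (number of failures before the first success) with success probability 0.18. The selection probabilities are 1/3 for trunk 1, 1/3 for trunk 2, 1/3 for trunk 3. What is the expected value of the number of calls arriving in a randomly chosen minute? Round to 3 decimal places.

7.045

Component means — 1: 10.2; 2: 6.38; 3: 4.55556.
E[X] = 0.333333·10.2 + 0.333333·6.38 + 0.333333·4.55556 = 7.04519.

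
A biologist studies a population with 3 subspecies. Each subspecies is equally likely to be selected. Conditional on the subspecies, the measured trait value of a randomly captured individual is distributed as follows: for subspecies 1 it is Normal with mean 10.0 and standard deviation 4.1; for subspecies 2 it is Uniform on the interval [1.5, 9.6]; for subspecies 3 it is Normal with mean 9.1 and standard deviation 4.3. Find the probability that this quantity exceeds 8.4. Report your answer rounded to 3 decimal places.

0.455

Conditional on each subspecies, P(X > 8.4): 1: 0.651822; 2: 0.148148; 3: 0.564658.
By total probability, P(X > 8.4) = 0.333333·0.651822 + 0.333333·0.148148 + 0.333333·0.564658 = 0.454876.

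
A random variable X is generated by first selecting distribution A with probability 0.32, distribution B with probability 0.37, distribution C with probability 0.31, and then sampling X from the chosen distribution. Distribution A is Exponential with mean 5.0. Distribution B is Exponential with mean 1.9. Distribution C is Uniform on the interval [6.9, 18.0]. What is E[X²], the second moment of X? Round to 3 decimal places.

69.905

For each component E[X²] = Var + (mean)², giving A: 50; B: 7.22; C: 165.27.
Overall E[X²] = 0.32·50 + 0.37·7.22 + 0.31·165.27 = 69.9051.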